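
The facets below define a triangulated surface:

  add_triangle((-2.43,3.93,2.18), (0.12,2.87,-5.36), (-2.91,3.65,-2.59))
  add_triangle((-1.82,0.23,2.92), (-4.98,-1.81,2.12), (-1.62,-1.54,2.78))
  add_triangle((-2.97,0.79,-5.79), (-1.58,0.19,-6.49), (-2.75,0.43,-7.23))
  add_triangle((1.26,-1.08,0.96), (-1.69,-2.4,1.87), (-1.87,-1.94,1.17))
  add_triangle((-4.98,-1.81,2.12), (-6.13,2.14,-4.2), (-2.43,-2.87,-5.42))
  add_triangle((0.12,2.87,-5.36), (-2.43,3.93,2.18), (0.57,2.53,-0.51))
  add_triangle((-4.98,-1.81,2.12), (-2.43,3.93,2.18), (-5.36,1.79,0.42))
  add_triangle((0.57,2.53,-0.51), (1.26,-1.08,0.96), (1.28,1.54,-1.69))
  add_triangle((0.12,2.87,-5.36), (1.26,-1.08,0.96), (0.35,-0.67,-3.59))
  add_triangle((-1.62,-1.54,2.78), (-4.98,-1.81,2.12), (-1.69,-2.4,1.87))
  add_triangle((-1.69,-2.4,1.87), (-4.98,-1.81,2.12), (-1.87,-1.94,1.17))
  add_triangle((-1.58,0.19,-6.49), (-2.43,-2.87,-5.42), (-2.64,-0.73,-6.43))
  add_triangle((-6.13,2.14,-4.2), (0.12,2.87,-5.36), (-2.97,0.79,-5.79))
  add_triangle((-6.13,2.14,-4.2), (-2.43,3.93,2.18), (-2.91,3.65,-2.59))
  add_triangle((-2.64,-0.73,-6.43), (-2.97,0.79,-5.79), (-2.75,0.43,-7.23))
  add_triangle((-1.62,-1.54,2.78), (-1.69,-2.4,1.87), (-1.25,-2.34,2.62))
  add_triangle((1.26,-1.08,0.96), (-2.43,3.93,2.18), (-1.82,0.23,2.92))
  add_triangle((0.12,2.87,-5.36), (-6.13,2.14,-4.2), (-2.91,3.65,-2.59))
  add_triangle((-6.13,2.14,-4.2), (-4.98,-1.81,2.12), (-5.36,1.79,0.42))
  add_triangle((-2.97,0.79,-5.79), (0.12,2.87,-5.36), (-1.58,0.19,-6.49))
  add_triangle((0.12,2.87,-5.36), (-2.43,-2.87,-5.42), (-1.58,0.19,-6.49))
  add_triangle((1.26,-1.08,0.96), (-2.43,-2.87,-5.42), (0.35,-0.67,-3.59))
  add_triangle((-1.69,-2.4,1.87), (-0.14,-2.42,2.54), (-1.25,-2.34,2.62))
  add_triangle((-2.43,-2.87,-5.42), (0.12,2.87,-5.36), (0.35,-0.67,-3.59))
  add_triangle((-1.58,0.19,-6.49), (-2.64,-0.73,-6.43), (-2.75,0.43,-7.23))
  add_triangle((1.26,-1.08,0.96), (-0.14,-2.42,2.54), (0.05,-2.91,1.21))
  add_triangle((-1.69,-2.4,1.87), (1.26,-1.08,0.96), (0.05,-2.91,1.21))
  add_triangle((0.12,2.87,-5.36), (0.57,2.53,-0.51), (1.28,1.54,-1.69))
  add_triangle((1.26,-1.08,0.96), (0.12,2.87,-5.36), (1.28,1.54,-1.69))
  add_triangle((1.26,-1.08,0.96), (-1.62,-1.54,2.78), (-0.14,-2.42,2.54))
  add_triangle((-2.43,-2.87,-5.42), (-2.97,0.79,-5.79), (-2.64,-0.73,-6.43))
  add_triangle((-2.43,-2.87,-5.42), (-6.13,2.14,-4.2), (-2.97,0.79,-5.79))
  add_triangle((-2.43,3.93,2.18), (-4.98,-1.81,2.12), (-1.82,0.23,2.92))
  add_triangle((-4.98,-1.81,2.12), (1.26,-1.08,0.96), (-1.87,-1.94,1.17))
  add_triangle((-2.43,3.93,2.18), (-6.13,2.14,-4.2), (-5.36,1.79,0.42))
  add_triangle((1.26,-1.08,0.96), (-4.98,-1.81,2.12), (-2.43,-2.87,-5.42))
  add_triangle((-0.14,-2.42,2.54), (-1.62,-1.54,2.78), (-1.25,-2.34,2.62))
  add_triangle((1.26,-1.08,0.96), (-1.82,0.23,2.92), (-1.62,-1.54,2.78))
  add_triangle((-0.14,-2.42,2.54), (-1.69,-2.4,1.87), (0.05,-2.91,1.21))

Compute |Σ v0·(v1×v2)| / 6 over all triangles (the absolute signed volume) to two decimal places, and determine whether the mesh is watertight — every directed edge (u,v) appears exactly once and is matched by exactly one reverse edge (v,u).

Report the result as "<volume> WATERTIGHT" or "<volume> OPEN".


203.53 OPEN

Per-triangle v0·(v1×v2)/6:
  t1: +8.7007
  t2: +3.2404
  t3: +0.2958
  t4: +0.2522
  t5: +34.6294
  t6: +7.3445
  t7: +10.9919
  t8: +1.1665
  t9: +2.8313
  t10: +2.1899
  t11: +0.6493
  t12: +2.4175
  t13: +12.5438
  t14: +12.2245
  t15: +1.1334
  t16: +0.4221
  t17: +2.7965
  t18: +12.8723
  t19: +14.3779
  t20: +5.5356
  t21: +1.4091
  t22: +3.7340
  t23: +0.3944
  t24: +7.2986
  t25: +1.2369
  t26: +0.9685
  t27: -0.9541
  t28: +2.1875
  t29: +1.3551
  t30: +0.5135
  t31: +1.7498
  t32: +13.3182
  t33: +7.7224
  t34: -1.0880
  t35: +13.2038
  t36: +10.7067
  t37: +0.4219
  t38: +1.5274
  t39: +1.2110
Σ = +203.5322 → |volume| = 203.53

Directed edges: 117 total; 3 unmatched, e.g. (-2.43,3.93,2.18)→(0.57,2.53,-0.51) → open.


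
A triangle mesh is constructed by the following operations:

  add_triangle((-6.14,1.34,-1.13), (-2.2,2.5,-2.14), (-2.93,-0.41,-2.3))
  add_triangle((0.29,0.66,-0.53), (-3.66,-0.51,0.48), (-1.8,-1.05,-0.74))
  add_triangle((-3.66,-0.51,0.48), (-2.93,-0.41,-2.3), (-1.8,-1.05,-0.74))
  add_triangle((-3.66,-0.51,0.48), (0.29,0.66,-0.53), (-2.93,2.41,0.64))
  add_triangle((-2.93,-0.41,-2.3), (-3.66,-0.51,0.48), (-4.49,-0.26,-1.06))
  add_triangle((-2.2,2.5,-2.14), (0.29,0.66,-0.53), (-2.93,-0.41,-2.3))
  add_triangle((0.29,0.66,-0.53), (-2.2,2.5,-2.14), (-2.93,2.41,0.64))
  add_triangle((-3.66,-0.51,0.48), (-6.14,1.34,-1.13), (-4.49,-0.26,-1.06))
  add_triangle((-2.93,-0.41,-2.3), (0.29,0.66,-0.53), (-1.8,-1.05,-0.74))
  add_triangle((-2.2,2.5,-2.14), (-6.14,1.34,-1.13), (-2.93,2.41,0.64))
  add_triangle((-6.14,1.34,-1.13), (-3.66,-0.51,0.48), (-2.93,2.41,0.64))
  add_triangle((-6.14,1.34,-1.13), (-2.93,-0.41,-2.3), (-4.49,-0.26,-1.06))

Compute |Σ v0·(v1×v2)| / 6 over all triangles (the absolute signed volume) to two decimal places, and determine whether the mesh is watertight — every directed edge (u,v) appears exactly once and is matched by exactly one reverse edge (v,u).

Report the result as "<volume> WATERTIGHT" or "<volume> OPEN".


20.87 WATERTIGHT

Per-triangle v0·(v1×v2)/6:
  t1: +5.5029
  t2: -0.6087
  t3: +1.3076
  t4: -0.9424
  t5: +0.6005
  t6: +0.9139
  t7: +0.9925
  t8: +1.7767
  t9: +0.0917
  t10: +5.5813
  t11: +3.6695
  t12: +1.9832
Σ = +20.8685 → |volume| = 20.87

Directed edges: 36 total, each appears once with its reverse present → watertight.


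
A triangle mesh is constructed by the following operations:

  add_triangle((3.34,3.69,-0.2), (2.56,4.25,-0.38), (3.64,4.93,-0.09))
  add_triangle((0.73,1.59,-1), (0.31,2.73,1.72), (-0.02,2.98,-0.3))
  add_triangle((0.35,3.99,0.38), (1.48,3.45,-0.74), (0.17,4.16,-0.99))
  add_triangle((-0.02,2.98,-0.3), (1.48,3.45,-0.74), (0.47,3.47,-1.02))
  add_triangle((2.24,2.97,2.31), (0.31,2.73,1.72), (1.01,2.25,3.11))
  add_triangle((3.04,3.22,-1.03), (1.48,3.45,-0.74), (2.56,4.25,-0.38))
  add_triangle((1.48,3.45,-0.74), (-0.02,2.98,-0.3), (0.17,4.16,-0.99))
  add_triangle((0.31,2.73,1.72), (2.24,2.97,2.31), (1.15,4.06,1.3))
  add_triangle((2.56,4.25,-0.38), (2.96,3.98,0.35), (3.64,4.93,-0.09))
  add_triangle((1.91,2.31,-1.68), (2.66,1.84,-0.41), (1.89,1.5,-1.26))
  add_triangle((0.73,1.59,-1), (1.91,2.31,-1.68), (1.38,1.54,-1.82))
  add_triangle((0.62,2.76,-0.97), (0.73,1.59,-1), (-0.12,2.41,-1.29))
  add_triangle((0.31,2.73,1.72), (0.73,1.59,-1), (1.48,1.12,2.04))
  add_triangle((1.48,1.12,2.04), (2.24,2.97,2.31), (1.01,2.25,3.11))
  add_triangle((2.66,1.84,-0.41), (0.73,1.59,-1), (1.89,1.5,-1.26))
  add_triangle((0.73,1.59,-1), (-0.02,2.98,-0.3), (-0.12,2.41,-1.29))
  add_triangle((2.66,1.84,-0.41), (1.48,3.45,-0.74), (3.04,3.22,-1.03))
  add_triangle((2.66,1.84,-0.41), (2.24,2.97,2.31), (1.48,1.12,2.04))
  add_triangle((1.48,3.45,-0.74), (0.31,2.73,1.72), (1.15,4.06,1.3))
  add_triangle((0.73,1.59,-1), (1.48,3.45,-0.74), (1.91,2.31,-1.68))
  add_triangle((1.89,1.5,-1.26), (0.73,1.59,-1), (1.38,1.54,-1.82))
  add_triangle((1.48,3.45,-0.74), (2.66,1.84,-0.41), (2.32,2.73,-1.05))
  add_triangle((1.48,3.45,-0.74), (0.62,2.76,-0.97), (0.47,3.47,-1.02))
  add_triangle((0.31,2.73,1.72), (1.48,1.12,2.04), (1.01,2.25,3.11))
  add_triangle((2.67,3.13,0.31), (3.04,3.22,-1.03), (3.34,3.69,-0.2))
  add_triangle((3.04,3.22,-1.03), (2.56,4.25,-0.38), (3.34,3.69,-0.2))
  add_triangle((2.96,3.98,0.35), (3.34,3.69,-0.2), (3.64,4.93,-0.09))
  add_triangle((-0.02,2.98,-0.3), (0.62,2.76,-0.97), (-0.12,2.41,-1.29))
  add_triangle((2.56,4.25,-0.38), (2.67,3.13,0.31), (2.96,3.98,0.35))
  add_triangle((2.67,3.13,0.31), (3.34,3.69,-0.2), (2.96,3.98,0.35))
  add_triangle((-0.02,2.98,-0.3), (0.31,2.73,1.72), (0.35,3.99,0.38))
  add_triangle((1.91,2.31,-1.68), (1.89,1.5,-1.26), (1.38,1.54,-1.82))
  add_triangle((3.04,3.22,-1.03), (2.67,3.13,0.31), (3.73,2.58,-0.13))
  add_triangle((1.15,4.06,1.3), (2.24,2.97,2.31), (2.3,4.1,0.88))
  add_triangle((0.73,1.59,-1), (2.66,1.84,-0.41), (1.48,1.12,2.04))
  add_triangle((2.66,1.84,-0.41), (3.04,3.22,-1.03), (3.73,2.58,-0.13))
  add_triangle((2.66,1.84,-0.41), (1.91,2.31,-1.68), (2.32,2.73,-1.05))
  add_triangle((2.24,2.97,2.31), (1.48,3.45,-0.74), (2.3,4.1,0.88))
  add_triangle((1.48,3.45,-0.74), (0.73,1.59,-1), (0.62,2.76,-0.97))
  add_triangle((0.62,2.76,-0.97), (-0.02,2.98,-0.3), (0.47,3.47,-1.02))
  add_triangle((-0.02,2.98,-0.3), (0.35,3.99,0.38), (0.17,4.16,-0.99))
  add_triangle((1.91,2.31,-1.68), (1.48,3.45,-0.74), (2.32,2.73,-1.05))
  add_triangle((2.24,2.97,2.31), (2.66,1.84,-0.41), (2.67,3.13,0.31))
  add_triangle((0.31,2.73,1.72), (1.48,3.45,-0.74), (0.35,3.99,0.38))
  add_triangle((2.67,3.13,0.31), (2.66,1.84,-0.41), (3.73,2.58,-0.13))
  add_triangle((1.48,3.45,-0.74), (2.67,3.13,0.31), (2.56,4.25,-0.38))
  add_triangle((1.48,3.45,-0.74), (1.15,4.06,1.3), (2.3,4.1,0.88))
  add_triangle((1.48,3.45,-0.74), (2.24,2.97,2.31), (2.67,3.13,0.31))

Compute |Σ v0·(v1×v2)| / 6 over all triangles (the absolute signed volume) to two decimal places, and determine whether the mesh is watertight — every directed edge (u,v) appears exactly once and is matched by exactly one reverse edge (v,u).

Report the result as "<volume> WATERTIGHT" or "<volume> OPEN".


13.99 WATERTIGHT

Per-triangle v0·(v1×v2)/6:
  t1: +0.2159
  t2: -0.8708
  t3: +1.2238
  t4: +0.4045
  t5: +1.3146
  t6: +0.6508
  t7: -0.3878
  t8: +1.2266
  t9: +0.1954
  t10: +0.3063
  t11: +0.1511
  t12: +0.2102
  t13: -1.5657
  t14: +0.8252
  t15: -0.3902
  t16: -0.4286
  t17: -0.3504
  t18: +1.3151
  t19: +0.2905
  t20: +0.3156
  t21: -0.2146
  t22: +0.4894
  t23: +0.1320
  t24: -0.5837
  t25: -0.0488
  t26: +0.6886
  t27: +0.2161
  t28: +0.3679
  t29: -0.1572
  t30: +0.1328
  t31: +0.2458
  t32: +0.1682
  t33: +1.0171
  t34: +1.4568
  t35: -1.1289
  t36: +0.2203
  t37: +0.3877
  t38: +0.0602
  t39: +0.2241
  t40: -0.0431
  t41: +0.1837
  t42: +0.5371
  t43: +1.0560
  t44: +1.1932
  t45: -0.2531
  t46: +0.0101
  t47: +1.2741
  t48: +1.7041
Σ = +13.9877 → |volume| = 13.99

Directed edges: 144 total, each appears once with its reverse present → watertight.


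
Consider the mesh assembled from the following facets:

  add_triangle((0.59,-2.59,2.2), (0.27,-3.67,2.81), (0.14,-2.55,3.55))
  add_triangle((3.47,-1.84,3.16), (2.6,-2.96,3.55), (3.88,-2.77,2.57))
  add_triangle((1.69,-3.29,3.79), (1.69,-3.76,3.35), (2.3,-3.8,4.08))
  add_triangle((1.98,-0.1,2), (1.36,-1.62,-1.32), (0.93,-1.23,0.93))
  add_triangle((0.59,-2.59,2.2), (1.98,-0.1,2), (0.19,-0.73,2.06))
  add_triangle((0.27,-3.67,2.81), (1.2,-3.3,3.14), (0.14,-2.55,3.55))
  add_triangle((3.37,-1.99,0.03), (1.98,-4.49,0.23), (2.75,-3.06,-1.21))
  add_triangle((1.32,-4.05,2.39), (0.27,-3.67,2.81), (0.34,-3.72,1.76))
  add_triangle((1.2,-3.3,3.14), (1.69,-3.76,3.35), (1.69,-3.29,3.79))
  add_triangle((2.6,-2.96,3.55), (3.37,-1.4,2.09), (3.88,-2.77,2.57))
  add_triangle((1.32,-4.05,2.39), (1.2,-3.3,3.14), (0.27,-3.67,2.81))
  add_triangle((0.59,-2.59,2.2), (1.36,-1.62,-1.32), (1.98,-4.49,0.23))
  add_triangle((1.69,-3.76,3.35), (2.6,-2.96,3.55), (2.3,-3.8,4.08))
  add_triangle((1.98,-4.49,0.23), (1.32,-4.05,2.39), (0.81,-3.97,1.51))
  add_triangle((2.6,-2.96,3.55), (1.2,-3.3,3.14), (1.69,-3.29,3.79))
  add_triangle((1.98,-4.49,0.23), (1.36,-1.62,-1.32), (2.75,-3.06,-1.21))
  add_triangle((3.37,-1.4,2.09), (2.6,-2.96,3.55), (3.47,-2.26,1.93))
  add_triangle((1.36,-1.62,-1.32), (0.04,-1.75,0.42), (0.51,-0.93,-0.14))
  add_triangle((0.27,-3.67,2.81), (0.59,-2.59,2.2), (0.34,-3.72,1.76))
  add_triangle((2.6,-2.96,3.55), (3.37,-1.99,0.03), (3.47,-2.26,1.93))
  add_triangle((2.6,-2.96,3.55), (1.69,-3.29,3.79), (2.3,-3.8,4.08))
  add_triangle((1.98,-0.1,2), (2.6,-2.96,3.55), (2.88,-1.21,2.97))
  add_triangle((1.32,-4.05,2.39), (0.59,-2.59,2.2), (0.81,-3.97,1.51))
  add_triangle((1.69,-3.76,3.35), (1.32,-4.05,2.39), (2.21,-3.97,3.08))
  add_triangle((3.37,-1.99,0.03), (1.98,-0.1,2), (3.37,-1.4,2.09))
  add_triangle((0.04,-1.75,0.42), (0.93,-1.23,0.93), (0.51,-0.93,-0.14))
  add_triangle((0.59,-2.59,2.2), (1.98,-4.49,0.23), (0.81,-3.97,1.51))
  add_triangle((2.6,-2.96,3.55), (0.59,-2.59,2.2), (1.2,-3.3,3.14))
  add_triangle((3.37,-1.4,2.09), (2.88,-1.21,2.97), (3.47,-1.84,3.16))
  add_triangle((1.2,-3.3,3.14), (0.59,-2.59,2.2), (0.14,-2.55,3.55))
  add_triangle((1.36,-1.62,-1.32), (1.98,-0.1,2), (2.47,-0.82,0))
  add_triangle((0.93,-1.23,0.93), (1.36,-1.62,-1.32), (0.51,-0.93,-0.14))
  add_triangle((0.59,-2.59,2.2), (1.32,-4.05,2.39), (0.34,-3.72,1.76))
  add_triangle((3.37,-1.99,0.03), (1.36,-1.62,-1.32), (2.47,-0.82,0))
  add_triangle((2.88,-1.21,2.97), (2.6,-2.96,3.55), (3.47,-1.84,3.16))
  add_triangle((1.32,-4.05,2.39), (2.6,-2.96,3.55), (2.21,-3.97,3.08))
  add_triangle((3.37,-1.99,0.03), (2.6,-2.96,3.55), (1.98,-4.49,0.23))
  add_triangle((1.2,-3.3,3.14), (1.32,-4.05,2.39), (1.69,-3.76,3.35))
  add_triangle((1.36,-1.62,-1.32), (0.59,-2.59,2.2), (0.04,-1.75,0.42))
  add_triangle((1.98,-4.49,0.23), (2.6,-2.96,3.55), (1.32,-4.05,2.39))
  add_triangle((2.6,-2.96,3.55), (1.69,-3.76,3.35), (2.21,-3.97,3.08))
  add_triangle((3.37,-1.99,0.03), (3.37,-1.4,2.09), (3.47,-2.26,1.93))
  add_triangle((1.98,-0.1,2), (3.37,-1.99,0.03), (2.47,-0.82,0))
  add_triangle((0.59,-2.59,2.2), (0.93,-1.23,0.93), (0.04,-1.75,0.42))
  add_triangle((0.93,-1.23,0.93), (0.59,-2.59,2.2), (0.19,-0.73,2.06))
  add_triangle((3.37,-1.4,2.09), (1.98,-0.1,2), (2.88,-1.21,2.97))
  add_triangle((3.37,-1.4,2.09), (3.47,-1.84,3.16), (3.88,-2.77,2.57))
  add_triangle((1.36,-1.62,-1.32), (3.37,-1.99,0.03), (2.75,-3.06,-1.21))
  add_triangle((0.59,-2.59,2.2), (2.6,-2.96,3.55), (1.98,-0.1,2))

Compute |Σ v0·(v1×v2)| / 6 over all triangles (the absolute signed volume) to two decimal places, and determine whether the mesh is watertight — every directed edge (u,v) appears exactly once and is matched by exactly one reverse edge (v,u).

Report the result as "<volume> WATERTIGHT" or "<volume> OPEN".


23.27 OPEN

Per-triangle v0·(v1×v2)/6:
  t1: -0.3967
  t2: +1.3683
  t3: +0.2267
  t4: -1.0468
  t5: +1.1969
  t6: +0.9532
  t7: +2.4738
  t8: +0.6515
  t9: +0.1789
  t10: -1.0875
  t11: +0.7997
  t12: -0.4191
  t13: +0.2138
  t14: +1.0808
  t15: -0.3535
  t16: +0.8102
  t17: +1.1251
  t18: -0.1034
  t19: -0.2747
  t20: +1.1018
  t21: +0.2029
  t22: +0.2677
  t23: +0.3622
  t24: +0.4683
  t25: +0.5802
  t26: -0.1860
  t27: -0.9154
  t28: -0.0797
  t29: +0.2573
  t30: -0.3319
  t31: -0.6592
  t32: -0.1241
  t33: -0.4702
  t34: +0.4878
  t35: +0.5345
  t36: -0.3013
  t37: +6.4083
  t38: +0.2789
  t39: +0.8736
  t40: +3.2996
  t41: +0.6071
  t42: +0.8734
  t43: +0.7242
  t44: -0.3169
  t45: -0.4051
  t46: +0.4863
  t47: +0.6190
  t48: +0.5081
  t49: +0.7169
Σ = +23.2653 → |volume| = 23.27

Directed edges: 147 total; 3 unmatched, e.g. (0.93,-1.23,0.93)→(1.98,-0.1,2) → open.


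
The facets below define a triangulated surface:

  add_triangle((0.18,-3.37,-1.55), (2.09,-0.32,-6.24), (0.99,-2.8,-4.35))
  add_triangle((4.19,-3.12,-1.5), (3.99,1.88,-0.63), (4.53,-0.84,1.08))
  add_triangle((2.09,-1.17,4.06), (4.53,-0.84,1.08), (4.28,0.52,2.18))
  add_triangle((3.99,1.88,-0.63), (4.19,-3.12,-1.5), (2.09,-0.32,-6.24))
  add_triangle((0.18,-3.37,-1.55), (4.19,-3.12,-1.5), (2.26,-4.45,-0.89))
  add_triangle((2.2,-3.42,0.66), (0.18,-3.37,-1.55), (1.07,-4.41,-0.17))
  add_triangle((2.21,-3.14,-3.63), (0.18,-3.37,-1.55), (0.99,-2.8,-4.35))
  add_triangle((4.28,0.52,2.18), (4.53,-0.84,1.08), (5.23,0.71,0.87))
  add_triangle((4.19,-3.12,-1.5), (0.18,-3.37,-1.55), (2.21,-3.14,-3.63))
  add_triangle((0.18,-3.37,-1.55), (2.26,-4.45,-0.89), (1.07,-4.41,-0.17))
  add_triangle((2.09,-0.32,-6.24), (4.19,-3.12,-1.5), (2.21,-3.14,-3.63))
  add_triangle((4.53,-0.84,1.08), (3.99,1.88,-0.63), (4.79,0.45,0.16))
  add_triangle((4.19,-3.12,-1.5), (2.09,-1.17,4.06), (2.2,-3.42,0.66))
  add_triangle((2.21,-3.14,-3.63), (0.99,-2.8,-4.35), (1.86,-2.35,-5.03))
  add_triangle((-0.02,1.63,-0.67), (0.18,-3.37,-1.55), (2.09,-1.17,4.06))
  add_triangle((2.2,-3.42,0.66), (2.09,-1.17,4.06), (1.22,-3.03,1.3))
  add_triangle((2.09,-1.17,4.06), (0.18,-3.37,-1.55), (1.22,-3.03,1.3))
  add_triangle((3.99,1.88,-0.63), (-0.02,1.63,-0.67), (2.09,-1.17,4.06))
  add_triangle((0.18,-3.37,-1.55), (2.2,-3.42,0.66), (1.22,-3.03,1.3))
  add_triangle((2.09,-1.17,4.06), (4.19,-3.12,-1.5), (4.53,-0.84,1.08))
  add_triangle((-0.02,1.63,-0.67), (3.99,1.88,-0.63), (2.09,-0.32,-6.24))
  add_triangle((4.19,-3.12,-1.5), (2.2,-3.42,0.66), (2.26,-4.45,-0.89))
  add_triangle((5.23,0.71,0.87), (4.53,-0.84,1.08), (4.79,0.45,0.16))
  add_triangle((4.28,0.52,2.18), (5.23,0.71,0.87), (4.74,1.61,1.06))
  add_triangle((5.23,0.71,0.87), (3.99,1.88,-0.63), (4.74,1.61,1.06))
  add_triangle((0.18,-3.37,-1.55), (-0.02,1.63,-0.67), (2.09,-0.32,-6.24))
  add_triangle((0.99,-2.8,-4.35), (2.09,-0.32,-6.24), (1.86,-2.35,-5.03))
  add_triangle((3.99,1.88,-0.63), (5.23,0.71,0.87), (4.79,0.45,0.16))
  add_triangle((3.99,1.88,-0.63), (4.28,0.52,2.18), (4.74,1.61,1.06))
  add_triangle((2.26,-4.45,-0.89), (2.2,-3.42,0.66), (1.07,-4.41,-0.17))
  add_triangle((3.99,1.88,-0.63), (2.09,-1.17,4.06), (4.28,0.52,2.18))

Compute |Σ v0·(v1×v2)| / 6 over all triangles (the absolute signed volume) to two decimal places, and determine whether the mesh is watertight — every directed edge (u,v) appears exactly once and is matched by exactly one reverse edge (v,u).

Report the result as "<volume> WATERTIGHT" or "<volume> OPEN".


90.20 OPEN

Per-triangle v0·(v1×v2)/6:
  t1: -0.6891
  t2: +7.7402
  t3: +4.2176
  t4: +19.2936
  t5: +2.6878
  t6: -1.0591
  t7: +2.4808
  t8: +1.8445
  t9: +4.8649
  t10: +1.5687
  t11: +8.1819
  t12: -0.3447
  t13: +6.3733
  t14: +1.3073
  t15: -1.7899
  t16: +2.1387
  t17: -0.3346
  t18: +3.8215
  t19: +1.7249
  t20: +7.7769
  t21: +7.0273
  t22: +2.8980
  t23: +0.8646
  t24: +1.2512
  t25: +1.4067
  t26: +1.4234
  t27: +1.4857
  t28: +0.9687
  t29: -0.6160
  t30: +1.4105
  t31: +0.2771
Σ = +90.2023 → |volume| = 90.20

Directed edges: 93 total; 3 unmatched, e.g. (2.21,-3.14,-3.63)→(2.09,-0.32,-6.24) → open.


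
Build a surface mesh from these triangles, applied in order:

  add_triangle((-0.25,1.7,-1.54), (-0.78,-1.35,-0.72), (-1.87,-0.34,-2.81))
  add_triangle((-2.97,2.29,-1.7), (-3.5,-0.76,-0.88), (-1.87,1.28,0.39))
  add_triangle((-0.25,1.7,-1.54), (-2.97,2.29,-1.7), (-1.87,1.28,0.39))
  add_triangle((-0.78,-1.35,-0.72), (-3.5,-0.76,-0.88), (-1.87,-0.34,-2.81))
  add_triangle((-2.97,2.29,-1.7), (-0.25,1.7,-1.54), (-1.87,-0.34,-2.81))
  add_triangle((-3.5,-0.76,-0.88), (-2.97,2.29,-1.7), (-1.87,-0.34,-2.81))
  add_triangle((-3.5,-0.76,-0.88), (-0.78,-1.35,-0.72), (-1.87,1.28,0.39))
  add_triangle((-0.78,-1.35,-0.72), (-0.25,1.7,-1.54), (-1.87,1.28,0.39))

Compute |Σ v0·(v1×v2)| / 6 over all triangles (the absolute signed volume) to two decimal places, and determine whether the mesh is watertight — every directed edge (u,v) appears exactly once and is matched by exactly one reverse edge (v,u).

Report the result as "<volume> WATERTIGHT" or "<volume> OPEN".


Per-triangle v0·(v1×v2)/6:
  t1: +0.1925
  t2: +2.4102
  t3: +0.9776
  t4: +1.6316
  t5: +2.5300
  t6: +3.9691
  t7: +0.0771
  t8: -1.3554
Σ = +10.4328 → |volume| = 10.43

Directed edges: 24 total, each appears once with its reverse present → watertight.

10.43 WATERTIGHT


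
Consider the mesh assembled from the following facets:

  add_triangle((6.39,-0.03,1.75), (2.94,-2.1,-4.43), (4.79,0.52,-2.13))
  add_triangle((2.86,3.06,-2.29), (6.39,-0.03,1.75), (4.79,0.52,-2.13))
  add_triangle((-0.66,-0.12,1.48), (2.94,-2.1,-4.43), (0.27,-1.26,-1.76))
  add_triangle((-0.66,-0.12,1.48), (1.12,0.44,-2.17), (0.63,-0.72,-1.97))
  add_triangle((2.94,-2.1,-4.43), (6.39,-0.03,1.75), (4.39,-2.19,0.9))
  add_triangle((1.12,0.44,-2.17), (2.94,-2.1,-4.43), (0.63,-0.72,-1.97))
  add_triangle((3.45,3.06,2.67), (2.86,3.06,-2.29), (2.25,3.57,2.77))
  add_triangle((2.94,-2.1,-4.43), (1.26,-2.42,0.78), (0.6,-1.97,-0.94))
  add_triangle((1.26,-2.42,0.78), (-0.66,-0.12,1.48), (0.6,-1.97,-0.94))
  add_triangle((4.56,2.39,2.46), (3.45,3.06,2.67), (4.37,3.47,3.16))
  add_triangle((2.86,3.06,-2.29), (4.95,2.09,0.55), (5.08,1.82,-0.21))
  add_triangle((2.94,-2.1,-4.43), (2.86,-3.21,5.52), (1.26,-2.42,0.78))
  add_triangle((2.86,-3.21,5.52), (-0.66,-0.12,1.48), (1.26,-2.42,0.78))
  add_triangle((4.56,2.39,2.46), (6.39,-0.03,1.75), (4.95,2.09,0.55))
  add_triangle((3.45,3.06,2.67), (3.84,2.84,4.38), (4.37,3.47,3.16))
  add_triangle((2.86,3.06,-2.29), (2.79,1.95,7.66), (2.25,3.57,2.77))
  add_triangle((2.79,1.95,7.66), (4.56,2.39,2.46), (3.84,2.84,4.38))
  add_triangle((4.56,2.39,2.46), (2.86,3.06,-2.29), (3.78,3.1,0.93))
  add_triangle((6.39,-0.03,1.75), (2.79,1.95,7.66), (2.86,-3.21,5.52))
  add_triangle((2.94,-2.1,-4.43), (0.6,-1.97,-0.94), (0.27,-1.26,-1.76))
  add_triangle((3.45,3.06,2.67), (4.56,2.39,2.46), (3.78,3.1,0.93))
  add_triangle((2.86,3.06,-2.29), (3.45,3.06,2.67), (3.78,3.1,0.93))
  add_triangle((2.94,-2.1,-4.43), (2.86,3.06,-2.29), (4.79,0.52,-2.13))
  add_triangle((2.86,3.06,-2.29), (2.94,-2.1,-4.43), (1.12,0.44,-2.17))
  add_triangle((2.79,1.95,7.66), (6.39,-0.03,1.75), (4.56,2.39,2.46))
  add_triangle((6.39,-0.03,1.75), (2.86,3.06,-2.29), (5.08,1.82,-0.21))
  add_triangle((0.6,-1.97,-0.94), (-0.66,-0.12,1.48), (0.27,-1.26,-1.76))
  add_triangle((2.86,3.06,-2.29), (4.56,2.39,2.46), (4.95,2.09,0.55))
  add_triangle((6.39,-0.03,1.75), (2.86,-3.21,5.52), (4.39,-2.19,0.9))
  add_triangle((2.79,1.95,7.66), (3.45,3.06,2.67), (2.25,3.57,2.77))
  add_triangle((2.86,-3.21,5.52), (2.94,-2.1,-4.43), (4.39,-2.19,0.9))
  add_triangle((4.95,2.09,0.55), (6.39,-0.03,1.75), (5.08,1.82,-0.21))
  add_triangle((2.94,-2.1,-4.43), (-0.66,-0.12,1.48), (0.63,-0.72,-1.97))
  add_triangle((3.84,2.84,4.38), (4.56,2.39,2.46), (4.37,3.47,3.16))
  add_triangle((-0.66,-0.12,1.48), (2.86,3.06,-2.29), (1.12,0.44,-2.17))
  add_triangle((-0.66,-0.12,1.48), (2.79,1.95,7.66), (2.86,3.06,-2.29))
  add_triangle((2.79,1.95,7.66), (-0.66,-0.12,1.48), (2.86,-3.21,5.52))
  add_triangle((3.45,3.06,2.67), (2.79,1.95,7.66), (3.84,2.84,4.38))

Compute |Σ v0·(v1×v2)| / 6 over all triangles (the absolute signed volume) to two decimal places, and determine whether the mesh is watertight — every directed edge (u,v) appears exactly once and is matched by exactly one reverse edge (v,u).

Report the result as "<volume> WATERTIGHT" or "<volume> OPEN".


Per-triangle v0·(v1×v2)/6:
  t1: +10.6716
  t2: +9.4902
  t3: -0.6460
  t4: -0.0169
  t5: +11.4237
  t6: +0.6840
  t7: +4.3862
  t8: +2.0499
  t9: +0.7064
  t10: +0.0384
  t11: +1.8825
  t12: +5.7891
  t13: +1.9981
  t14: +4.7949
  t15: +0.4010
  t16: -7.7388
  t17: +3.0146
  t18: +1.9432
  t19: +33.3792
  t20: +1.0033
  t21: +1.7430
  t22: +1.2548
  t23: +8.8208
  t24: +2.4332
  t25: +15.1775
  t26: +0.7938
  t27: +0.3224
  t28: +3.9849
  t29: +11.9728
  t30: +5.2899
  t31: +8.8527
  t32: +2.0217
  t33: +0.3600
  t34: +1.5648
  t35: +0.0118
  t36: +3.2339
  t37: +7.6037
  t38: +1.3652
Σ = +162.0614 → |volume| = 162.06

Directed edges: 114 total, each appears once with its reverse present → watertight.

162.06 WATERTIGHT


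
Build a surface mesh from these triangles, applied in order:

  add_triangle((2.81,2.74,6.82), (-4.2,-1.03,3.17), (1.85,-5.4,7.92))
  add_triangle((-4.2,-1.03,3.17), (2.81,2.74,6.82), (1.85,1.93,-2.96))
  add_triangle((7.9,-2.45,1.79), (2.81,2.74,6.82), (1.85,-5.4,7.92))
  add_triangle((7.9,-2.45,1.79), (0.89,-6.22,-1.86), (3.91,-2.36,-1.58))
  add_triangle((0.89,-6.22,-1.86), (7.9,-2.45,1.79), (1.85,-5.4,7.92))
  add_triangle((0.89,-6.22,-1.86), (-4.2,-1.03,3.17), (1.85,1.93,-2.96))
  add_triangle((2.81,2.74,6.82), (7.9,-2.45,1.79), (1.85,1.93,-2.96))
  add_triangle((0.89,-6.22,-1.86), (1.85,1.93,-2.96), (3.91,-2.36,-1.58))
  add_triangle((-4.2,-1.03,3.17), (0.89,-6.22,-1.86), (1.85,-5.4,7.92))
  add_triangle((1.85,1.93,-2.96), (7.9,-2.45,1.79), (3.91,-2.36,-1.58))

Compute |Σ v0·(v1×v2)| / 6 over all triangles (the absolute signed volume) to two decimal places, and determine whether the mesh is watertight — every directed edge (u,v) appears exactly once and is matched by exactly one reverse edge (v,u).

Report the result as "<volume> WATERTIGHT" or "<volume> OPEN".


Per-triangle v0·(v1×v2)/6:
  t1: +50.0107
  t2: +11.4845
  t3: +74.9594
  t4: +16.1844
  t5: +71.8043
  t6: +8.2752
  t7: +36.4520
  t8: +11.1721
  t9: +46.8556
  t10: +13.2343
Σ = +340.4324 → |volume| = 340.43

Directed edges: 30 total, each appears once with its reverse present → watertight.

340.43 WATERTIGHT


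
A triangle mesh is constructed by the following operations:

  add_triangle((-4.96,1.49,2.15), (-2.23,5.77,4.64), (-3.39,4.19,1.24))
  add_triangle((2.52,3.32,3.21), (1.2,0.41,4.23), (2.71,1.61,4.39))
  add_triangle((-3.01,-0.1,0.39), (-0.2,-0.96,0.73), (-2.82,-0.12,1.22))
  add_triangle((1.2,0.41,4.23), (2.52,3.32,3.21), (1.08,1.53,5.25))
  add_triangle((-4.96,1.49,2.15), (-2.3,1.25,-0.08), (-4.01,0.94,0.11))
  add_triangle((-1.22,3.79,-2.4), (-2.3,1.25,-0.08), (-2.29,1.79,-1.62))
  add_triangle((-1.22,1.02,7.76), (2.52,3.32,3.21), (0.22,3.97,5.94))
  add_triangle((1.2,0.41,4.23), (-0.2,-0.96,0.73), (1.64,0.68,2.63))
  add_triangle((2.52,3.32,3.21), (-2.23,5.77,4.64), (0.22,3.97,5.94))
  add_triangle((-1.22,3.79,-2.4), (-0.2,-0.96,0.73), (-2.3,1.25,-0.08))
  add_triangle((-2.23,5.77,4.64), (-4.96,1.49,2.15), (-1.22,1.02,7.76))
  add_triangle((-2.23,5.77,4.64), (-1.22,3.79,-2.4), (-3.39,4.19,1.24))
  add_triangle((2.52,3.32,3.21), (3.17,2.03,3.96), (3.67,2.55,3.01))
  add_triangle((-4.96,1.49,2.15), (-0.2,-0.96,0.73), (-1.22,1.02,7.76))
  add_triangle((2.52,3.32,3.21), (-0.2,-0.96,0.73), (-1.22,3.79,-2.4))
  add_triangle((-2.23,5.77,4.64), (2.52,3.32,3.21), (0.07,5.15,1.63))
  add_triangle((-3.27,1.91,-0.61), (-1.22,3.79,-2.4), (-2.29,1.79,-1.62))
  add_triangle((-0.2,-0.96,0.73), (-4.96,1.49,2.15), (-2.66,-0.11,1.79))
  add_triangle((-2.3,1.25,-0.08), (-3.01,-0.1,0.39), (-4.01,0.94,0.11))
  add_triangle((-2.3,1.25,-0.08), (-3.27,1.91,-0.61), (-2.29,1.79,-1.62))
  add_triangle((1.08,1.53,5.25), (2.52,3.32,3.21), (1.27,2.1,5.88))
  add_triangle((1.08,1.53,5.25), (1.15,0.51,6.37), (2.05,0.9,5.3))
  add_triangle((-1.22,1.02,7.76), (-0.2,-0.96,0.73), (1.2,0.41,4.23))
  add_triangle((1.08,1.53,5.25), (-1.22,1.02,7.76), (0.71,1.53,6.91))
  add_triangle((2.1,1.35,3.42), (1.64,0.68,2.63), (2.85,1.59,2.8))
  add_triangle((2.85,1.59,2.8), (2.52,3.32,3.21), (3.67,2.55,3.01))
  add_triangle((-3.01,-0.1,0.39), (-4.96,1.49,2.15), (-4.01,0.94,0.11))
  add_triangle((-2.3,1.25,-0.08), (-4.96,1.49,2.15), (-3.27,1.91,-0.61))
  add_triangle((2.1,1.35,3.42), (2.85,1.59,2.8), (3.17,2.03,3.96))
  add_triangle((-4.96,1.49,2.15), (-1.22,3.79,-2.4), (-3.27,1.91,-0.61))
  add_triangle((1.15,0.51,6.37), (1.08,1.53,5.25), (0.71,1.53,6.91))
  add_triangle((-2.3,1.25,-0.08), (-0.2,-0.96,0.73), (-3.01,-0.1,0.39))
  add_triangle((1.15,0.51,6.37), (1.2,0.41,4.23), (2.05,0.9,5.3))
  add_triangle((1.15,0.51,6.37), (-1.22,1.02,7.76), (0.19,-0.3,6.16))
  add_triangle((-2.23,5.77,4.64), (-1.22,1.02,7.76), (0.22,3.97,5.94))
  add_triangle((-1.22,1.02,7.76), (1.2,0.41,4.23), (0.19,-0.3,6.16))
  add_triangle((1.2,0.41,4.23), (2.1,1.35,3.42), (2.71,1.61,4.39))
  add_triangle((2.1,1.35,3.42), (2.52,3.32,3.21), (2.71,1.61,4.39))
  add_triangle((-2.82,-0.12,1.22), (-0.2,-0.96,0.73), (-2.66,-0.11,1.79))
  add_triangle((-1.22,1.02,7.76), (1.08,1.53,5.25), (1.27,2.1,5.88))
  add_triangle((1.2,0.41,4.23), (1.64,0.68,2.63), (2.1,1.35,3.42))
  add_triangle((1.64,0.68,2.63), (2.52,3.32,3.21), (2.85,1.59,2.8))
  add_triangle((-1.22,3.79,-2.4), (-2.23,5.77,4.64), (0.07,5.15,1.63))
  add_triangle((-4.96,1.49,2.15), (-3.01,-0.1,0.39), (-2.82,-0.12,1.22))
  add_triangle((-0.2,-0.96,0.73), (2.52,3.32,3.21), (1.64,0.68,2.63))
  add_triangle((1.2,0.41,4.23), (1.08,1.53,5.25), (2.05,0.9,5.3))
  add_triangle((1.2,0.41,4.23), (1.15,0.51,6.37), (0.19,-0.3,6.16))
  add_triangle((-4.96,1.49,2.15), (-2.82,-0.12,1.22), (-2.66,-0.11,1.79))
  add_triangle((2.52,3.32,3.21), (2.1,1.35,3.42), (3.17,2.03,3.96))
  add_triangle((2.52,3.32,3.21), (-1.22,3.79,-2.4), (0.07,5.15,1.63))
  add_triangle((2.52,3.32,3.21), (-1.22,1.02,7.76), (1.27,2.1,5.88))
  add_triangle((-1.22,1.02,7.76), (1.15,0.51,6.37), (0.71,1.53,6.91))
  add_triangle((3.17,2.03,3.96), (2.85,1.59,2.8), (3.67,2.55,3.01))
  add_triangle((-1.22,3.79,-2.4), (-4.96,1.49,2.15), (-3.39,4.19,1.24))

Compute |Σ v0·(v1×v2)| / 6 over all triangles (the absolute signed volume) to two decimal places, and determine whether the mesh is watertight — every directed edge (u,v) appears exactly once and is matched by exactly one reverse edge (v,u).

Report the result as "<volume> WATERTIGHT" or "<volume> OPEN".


141.49 WATERTIGHT

Per-triangle v0·(v1×v2)/6:
  t1: +10.5985
  t2: +1.7629
  t3: +0.3994
  t4: +2.0269
  t5: +0.9881
  t6: -1.3534
  t7: +8.1511
  t8: +0.5276
  t9: +9.1371
  t10: +0.0825
  t11: +28.5027
  t12: +9.7775
  t13: +1.4260
  t14: +6.4453
  t15: -1.9849
  t16: +10.2554
  t17: +1.4649
  t18: -0.0537
  t19: -0.0690
  t20: -0.0253
  t21: +0.5027
  t22: +1.2211
  t23: +2.5632
  t24: +0.4193
  t25: +0.2378
  t26: -0.7168
  t27: +1.1516
  t28: -0.1111
  t29: +0.0969
  t30: +3.4918
  t31: +0.7703
  t32: -0.2877
  t33: +0.1376
  t34: +2.5974
  t35: +13.8898
  t36: -2.4579
  t37: -0.1082
  t38: -0.0553
  t39: +0.2868
  t40: +0.8866
  t41: +0.3033
  t42: -1.0082
  t43: +10.2031
  t44: +0.7294
  t45: -0.4541
  t46: -0.5049
  t47: +0.2976
  t48: +0.5110
  t49: +0.7180
  t50: +5.2899
  t51: +3.0336
  t52: +2.4904
  t53: +0.2758
  t54: +7.0297
Σ = +141.4899 → |volume| = 141.49

Directed edges: 162 total, each appears once with its reverse present → watertight.


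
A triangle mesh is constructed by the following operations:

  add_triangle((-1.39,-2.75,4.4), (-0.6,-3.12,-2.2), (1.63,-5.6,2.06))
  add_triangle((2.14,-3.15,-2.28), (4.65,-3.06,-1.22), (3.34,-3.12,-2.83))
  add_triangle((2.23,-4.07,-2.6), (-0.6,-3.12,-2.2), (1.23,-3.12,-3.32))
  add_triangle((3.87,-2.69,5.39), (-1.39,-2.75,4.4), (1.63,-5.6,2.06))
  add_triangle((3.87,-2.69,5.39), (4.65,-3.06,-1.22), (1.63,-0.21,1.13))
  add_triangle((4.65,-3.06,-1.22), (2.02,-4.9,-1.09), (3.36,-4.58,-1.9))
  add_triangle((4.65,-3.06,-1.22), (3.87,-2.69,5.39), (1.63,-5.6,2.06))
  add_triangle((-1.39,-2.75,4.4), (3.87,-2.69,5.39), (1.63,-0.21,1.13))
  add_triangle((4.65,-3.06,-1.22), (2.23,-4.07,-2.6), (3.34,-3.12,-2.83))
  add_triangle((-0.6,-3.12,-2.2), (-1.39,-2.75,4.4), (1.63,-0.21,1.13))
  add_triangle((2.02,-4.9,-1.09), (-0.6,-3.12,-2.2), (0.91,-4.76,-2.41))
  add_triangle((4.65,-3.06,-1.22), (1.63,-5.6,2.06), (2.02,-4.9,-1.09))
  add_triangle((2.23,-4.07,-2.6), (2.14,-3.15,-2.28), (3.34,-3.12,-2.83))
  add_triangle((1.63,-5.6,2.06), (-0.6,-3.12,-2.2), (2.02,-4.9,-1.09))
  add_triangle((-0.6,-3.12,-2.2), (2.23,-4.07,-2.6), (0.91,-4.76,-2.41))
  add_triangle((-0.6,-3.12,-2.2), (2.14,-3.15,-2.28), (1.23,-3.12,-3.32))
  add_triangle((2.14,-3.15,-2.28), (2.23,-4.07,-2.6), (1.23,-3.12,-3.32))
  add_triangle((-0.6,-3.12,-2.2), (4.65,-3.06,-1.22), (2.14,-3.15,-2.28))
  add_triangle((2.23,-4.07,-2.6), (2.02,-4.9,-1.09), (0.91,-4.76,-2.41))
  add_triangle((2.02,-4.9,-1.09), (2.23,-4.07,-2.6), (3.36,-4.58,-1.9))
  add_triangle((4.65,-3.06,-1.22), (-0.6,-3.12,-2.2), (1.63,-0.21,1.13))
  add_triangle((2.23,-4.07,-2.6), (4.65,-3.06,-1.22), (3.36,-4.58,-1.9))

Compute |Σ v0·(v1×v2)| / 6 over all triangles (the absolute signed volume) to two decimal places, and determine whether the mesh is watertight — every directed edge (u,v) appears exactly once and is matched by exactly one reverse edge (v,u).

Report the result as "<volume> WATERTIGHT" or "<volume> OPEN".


73.83 WATERTIGHT

Per-triangle v0·(v1×v2)/6:
  t1: +11.6136
  t2: -1.4091
  t3: +2.0114
  t4: +18.7591
  t5: +4.4553
  t6: +1.7902
  t7: +22.1982
  t8: +1.0390
  t9: +2.5006
  t10: -6.0785
  t11: +0.7871
  t12: +8.8490
  t13: +0.0610
  t14: +5.9267
  t15: +1.2265
  t16: -1.5431
  t17: +0.4598
  t18: -1.4991
  t19: +2.0656
  t20: +1.6397
  t21: -2.6670
  t22: +1.6450
Σ = +73.8310 → |volume| = 73.83

Directed edges: 66 total, each appears once with its reverse present → watertight.


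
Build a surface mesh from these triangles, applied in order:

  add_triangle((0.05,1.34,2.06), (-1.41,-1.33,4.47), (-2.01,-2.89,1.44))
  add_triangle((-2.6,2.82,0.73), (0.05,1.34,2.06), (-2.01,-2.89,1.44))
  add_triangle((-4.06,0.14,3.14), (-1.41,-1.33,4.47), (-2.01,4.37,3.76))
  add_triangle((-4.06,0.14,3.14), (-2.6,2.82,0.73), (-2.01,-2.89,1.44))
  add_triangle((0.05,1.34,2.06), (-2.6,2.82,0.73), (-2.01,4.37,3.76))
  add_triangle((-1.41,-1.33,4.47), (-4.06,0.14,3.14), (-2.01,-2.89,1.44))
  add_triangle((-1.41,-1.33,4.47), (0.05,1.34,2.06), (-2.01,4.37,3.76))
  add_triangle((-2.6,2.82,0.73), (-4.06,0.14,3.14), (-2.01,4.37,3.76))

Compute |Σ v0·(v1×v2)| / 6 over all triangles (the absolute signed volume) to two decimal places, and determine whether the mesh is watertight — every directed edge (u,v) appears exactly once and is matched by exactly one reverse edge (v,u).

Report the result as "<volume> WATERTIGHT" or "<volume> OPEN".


Per-triangle v0·(v1×v2)/6:
  t1: -0.9802
  t2: -5.0858
  t3: +11.8922
  t4: +2.7764
  t5: -0.0375
  t6: +6.8742
  t7: +4.0604
  t8: +7.8021
Σ = +27.3018 → |volume| = 27.30

Directed edges: 24 total, each appears once with its reverse present → watertight.

27.30 WATERTIGHT


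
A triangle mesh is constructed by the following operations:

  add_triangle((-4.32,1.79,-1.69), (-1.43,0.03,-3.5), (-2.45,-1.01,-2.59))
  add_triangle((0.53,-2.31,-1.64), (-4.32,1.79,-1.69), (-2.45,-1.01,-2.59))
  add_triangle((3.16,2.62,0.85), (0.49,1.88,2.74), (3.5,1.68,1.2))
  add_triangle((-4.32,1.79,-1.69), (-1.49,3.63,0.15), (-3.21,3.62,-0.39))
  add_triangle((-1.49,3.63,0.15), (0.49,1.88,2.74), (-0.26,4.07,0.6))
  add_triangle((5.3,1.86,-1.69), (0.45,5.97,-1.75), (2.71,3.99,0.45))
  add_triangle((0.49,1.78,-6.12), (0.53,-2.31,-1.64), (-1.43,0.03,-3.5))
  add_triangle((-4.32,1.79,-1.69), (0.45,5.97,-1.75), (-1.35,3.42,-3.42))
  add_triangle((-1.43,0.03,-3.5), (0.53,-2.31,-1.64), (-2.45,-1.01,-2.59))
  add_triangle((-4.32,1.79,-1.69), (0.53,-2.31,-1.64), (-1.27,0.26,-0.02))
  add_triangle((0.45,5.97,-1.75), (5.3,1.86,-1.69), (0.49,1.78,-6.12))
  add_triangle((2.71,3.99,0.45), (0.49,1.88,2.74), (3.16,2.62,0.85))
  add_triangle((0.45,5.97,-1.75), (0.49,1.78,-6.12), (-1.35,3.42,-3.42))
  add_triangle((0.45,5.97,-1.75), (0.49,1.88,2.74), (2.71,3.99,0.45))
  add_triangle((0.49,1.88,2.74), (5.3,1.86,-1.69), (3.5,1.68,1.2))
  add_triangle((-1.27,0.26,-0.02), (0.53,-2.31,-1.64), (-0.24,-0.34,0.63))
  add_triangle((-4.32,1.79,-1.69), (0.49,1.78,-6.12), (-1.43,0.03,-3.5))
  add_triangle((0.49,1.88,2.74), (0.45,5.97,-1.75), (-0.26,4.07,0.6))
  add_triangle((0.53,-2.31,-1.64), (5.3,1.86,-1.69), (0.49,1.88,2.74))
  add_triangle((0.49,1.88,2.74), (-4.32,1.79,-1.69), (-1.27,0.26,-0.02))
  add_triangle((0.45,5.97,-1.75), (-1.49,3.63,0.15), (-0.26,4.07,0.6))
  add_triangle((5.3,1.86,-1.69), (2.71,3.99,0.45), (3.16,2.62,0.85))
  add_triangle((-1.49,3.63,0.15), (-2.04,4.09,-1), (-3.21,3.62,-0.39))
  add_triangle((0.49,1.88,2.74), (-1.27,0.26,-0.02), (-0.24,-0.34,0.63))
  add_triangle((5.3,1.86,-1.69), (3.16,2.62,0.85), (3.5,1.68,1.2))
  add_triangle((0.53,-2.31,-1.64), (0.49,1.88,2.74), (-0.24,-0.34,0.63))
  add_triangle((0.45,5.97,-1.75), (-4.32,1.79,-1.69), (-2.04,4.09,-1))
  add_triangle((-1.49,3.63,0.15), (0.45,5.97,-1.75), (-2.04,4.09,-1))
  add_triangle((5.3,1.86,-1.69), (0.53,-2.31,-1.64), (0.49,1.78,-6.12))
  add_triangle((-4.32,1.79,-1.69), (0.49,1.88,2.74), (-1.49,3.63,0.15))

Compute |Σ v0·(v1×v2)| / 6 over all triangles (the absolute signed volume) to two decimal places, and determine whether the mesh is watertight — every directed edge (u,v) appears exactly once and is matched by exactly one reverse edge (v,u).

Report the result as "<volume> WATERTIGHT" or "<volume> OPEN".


Per-triangle v0·(v1×v2)/6:
  t1: +3.6269
  t2: -0.2380
  t3: +1.8791
  t4: -0.6696
  t5: +1.9424
  t6: +11.0593
  t7: +5.2635
  t8: +8.8517
  t9: +2.6094
  t10: +1.0718
  t11: +28.3360
  t12: +2.6109
  t13: +9.8117
  t14: +7.3281
  t15: -2.3388
  t16: +0.4311
  t17: +6.7548
  t18: +2.4774
  t19: +4.1662
  t20: +1.2036
  t21: +2.4618
  t22: +3.2326
  t23: +1.1015
  t24: +0.4907
  t25: +2.3501
  t26: +0.4811
  t27: +3.6045
  t28: +2.4877
  t29: +15.2383
  t30: +4.4283
Σ = +132.0543 → |volume| = 132.05

Directed edges: 90 total; 6 unmatched, e.g. (-3.21,3.62,-0.39)→(-4.32,1.79,-1.69) → open.

132.05 OPEN


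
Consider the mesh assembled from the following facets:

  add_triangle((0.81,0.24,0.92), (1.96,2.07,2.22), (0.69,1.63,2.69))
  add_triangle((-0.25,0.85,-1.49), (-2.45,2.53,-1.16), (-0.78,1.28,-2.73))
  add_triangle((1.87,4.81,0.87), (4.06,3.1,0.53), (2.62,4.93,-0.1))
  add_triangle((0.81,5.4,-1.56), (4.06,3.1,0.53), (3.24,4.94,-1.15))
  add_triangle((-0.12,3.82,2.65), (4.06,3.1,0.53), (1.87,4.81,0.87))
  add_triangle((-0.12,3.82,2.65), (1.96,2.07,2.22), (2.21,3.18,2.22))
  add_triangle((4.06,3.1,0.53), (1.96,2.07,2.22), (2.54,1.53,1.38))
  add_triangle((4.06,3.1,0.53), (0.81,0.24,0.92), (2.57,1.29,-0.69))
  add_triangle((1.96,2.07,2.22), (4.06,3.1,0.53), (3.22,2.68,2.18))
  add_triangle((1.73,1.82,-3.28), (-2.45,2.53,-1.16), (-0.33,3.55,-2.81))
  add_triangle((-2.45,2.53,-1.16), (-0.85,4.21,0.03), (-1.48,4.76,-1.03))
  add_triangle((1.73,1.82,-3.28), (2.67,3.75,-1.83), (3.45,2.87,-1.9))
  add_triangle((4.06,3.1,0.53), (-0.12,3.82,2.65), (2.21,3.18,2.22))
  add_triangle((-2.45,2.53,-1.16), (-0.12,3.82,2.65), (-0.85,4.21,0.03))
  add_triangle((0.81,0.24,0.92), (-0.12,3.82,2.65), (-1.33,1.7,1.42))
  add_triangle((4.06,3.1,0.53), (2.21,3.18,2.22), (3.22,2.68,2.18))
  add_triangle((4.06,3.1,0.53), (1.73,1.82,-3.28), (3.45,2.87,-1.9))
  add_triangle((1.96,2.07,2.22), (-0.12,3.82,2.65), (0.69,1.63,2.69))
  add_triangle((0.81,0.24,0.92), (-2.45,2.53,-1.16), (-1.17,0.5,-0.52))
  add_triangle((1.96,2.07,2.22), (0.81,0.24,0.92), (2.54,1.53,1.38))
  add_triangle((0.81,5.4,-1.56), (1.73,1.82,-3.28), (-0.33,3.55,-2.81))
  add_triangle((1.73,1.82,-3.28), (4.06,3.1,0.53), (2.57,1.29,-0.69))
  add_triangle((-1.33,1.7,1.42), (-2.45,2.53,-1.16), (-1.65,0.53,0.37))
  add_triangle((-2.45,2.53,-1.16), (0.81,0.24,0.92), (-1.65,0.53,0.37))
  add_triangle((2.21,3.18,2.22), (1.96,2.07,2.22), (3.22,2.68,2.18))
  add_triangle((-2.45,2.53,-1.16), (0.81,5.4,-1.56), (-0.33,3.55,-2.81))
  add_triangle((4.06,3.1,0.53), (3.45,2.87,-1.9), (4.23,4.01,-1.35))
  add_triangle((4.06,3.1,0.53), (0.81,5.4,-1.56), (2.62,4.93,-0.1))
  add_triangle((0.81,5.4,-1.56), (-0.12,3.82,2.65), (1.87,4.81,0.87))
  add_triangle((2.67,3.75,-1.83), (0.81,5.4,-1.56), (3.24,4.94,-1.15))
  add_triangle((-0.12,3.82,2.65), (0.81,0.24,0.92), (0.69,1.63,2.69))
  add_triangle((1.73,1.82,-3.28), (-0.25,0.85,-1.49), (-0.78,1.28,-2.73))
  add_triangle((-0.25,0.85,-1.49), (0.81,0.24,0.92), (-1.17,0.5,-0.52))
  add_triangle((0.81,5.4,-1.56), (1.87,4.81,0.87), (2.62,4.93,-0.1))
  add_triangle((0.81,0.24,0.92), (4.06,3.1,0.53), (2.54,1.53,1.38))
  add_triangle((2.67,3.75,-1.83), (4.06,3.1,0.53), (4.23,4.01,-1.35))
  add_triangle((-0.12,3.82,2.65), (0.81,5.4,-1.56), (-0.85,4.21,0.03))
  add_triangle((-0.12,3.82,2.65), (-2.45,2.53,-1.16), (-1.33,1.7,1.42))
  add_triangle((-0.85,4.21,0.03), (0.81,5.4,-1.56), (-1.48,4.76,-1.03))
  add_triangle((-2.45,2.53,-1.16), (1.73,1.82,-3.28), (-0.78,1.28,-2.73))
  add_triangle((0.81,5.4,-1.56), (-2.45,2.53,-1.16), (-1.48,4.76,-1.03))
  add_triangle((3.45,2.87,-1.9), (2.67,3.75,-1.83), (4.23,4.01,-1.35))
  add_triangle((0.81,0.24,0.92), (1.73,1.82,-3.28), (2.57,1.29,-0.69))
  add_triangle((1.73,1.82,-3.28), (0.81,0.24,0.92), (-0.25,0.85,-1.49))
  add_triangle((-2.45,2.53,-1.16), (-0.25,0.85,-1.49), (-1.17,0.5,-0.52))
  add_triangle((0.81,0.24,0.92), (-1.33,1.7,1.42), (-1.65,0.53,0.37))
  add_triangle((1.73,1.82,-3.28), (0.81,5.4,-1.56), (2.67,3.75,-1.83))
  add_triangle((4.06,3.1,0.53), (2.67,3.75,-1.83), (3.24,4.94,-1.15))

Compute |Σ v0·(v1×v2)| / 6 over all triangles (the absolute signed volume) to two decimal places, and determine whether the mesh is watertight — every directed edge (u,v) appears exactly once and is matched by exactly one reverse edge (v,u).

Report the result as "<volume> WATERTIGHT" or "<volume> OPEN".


70.20 WATERTIGHT

Per-triangle v0·(v1×v2)/6:
  t1: +0.3844
  t2: -0.3047
  t3: +2.2523
  t4: +2.3096
  t5: +4.4440
  t6: +1.1350
  t7: +0.9510
  t8: +0.6331
  t9: -0.3886
  t10: +1.4635
  t11: +1.0187
  t12: +1.9671
  t13: +2.4202
  t14: +3.0304
  t15: +0.7377
  t16: +1.4879
  t17: -0.2344
  t18: +1.6403
  t19: +0.1701
  t20: +0.3019
  t21: +4.4779
  t22: +1.9412
  t23: +1.1360
  t24: -0.7632
  t25: +0.4721
  t26: +4.2111
  t27: +0.9374
  t28: +1.8718
  t29: +5.2891
  t30: +2.2049
  t31: -0.4560
  t32: -0.1612
  t33: -0.2388
  t34: +2.4554
  t35: +0.0429
  t36: +1.0526
  t37: +4.2275
  t38: +2.7325
  t39: +2.0006
  t40: +2.6822
  t41: +1.7262
  t42: +0.9627
  t43: -0.2628
  t44: -0.4414
  t45: +0.3884
  t46: +0.2313
  t47: +4.2450
  t48: +1.8139
Σ = +70.1991 → |volume| = 70.20

Directed edges: 144 total, each appears once with its reverse present → watertight.
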